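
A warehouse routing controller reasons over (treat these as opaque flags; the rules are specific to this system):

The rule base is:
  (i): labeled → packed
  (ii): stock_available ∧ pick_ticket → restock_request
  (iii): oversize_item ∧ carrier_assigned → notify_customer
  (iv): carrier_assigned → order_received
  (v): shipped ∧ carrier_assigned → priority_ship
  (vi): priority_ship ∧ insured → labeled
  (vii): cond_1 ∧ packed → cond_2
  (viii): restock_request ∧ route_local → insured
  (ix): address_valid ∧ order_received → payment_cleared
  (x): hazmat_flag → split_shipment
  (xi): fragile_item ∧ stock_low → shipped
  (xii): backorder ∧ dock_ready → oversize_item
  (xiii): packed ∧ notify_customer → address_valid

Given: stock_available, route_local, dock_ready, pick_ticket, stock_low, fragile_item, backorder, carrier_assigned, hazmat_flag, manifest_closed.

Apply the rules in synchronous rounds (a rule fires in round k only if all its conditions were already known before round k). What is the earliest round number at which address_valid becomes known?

5

[1] (ii) [stock_available ∧ pick_ticket → restock_request]; (iv) [carrier_assigned → order_received]; (x) [hazmat_flag → split_shipment]; (xi) [fragile_item ∧ stock_low → shipped]; (xii) [backorder ∧ dock_ready → oversize_item]. ⇒ new: restock_request, order_received, split_shipment, shipped, oversize_item.
[2] (iii) [oversize_item ∧ carrier_assigned → notify_customer]; (v) [shipped ∧ carrier_assigned → priority_ship]; (viii) [restock_request ∧ route_local → insured]. ⇒ new: notify_customer, priority_ship, insured.
[3] (vi) [priority_ship ∧ insured → labeled]. ⇒ new: labeled.
[4] (i) [labeled → packed]. ⇒ new: packed.
[5] (xiii) [packed ∧ notify_customer → address_valid]. ⇒ new: address_valid.
address_valid first appears in round 5.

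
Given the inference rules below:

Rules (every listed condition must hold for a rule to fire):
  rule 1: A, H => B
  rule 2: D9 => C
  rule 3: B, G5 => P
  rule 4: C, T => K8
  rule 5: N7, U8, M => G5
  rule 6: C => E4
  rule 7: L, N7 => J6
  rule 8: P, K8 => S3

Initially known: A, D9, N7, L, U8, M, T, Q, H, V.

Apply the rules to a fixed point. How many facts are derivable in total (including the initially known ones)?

18

Round 1: rule 1 [A, H => B]; rule 2 [D9 => C]; rule 5 [N7, U8, M => G5]; rule 7 [L, N7 => J6]. New: B, C, G5, J6.
Round 2: rule 3 [B, G5 => P]; rule 4 [C, T => K8]; rule 6 [C => E4]. New: P, K8, E4.
Round 3: rule 8 [P, K8 => S3]. New: S3.
Closure: {A, B, C, D9, E4, G5, H, J6, K8, L, M, N7, P, Q, S3, T, U8, V} — 18 facts.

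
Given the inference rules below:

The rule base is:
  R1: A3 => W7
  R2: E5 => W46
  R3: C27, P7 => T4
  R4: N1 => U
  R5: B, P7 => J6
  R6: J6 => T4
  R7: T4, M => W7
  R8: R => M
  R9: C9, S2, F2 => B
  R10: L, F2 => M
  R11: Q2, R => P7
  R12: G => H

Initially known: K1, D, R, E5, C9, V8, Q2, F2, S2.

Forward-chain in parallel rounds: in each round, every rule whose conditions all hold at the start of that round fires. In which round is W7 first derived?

Round 1: R2 [E5 => W46]; R8 [R => M]; R9 [C9, S2, F2 => B]; R11 [Q2, R => P7]. New: W46, M, B, P7.
Round 2: R5 [B, P7 => J6]. New: J6.
Round 3: R6 [J6 => T4]. New: T4.
Round 4: R7 [T4, M => W7]. New: W7.
W7 first appears in round 4.

4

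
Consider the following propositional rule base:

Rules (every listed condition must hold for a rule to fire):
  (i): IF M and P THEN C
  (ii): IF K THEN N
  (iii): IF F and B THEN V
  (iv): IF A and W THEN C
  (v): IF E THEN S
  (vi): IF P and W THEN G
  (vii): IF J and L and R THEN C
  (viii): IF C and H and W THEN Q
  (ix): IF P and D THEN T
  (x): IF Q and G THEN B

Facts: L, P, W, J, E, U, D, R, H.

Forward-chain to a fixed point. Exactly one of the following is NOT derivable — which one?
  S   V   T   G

Round 1 — (v), (vi), (vii), (ix), derive S, G, C, T.
Round 2 — (viii), derive Q.
Round 3 — (x), derive B.
Derived: S (round 1), G (round 1), T (round 1). V never appears in any round.

V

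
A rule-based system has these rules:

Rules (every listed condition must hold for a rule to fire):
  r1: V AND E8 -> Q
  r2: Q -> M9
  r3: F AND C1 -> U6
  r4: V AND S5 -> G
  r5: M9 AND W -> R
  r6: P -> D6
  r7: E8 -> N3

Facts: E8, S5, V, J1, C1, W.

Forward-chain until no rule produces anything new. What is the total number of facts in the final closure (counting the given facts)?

Round 1: r1 [V AND E8 -> Q]; r4 [V AND S5 -> G]; r7 [E8 -> N3]. Adds Q, G, N3.
Round 2: r2 [Q -> M9]. Adds M9.
Round 3: r5 [M9 AND W -> R]. Adds R.
Closure: {C1, E8, G, J1, M9, N3, Q, R, S5, V, W} — 11 facts.

11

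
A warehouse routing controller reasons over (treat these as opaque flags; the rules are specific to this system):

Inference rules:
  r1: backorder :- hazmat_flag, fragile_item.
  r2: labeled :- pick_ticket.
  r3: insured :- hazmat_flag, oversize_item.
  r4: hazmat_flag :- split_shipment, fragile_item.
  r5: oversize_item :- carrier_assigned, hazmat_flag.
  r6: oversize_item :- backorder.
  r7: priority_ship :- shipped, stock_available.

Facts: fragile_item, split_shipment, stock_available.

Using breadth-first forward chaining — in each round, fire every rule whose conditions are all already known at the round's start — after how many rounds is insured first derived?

[1] r4 [hazmat_flag :- split_shipment, fragile_item.]. ⇒ new: hazmat_flag.
[2] r1 [backorder :- hazmat_flag, fragile_item.]. ⇒ new: backorder.
[3] r6 [oversize_item :- backorder.]. ⇒ new: oversize_item.
[4] r3 [insured :- hazmat_flag, oversize_item.]. ⇒ new: insured.
insured first appears in round 4.

4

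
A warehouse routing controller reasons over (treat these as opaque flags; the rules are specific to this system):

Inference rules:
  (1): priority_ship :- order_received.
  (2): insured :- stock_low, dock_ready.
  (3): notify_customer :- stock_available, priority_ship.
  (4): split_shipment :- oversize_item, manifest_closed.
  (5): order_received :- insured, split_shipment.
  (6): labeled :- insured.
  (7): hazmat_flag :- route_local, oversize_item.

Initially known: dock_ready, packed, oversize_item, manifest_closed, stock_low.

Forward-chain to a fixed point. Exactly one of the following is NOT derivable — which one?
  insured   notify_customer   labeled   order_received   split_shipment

notify_customer

[1] (2) [insured :- stock_low, dock_ready.]; (4) [split_shipment :- oversize_item, manifest_closed.]. ⇒ new: insured, split_shipment.
[2] (5) [order_received :- insured, split_shipment.]; (6) [labeled :- insured.]. ⇒ new: order_received, labeled.
[3] (1) [priority_ship :- order_received.]. ⇒ new: priority_ship.
Derived: labeled (round 2), split_shipment (round 1), insured (round 1), order_received (round 2). notify_customer never appears in any round.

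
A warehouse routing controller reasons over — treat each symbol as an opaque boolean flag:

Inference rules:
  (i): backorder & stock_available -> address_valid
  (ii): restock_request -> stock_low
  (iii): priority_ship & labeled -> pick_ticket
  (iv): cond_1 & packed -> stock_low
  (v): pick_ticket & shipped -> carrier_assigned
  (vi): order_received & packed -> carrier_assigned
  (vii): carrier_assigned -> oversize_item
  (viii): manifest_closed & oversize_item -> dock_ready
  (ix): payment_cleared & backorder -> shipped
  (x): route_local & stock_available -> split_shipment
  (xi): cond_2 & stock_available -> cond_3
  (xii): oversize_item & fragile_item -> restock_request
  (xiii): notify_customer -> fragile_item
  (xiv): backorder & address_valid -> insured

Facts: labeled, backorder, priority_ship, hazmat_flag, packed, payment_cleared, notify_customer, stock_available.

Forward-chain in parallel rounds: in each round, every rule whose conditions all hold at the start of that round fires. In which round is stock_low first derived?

[1] (i) [backorder & stock_available -> address_valid]; (iii) [priority_ship & labeled -> pick_ticket]; (ix) [payment_cleared & backorder -> shipped]; (xiii) [notify_customer -> fragile_item]. ⇒ new: address_valid, pick_ticket, shipped, fragile_item.
[2] (v) [pick_ticket & shipped -> carrier_assigned]; (xiv) [backorder & address_valid -> insured]. ⇒ new: carrier_assigned, insured.
[3] (vii) [carrier_assigned -> oversize_item]. ⇒ new: oversize_item.
[4] (xii) [oversize_item & fragile_item -> restock_request]. ⇒ new: restock_request.
[5] (ii) [restock_request -> stock_low]. ⇒ new: stock_low.
stock_low first appears in round 5.

5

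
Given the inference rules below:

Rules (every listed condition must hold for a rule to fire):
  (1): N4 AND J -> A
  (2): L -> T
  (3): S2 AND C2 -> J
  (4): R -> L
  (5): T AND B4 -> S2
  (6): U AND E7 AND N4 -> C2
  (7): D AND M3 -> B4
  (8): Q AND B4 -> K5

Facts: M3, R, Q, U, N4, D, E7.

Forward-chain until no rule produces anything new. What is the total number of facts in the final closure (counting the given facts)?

15

Round 1 — (4), (6), (7), derive L, C2, B4.
Round 2 — (2), (8), derive T, K5.
Round 3 — (5), derive S2.
Round 4 — (3), derive J.
Round 5 — (1), derive A.
Closure: {A, B4, C2, D, E7, J, K5, L, M3, N4, Q, R, S2, T, U} — 15 facts.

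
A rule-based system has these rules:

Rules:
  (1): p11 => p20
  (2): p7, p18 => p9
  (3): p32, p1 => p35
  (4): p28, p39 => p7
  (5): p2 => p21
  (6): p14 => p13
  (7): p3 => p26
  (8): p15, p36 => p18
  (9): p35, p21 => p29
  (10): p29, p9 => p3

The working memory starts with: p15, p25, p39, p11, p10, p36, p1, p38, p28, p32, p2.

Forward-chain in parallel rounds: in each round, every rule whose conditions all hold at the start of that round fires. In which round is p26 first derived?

4

Round 1 — (1), (3), (4), (5), (8), derive p20, p35, p7, p21, p18.
Round 2 — (2), (9), derive p9, p29.
Round 3 — (10), derive p3.
Round 4 — (7), derive p26.
p26 first appears in round 4.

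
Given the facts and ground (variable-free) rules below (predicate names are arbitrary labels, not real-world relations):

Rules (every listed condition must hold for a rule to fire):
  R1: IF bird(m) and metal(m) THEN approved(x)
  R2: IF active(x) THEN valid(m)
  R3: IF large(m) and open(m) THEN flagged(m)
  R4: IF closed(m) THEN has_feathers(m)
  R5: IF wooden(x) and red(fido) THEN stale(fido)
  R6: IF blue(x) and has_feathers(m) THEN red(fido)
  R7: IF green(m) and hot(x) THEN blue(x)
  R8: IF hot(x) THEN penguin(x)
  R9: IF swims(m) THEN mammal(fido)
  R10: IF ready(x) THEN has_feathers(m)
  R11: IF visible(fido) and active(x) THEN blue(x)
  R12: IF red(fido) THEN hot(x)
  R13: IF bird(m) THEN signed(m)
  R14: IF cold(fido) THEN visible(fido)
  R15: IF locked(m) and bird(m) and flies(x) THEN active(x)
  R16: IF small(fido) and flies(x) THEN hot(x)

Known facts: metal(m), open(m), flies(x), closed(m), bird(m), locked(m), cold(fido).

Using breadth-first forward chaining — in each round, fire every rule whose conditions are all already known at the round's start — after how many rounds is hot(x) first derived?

Round 1: R1 [IF bird(m) and metal(m) THEN approved(x)]; R4 [IF closed(m) THEN has_feathers(m)]; R13 [IF bird(m) THEN signed(m)]; R14 [IF cold(fido) THEN visible(fido)]; R15 [IF locked(m) and bird(m) and flies(x) THEN active(x)]. Adds approved(x), has_feathers(m), signed(m), visible(fido), active(x).
Round 2: R2 [IF active(x) THEN valid(m)]; R11 [IF visible(fido) and active(x) THEN blue(x)]. Adds valid(m), blue(x).
Round 3: R6 [IF blue(x) and has_feathers(m) THEN red(fido)]. Adds red(fido).
Round 4: R12 [IF red(fido) THEN hot(x)]. Adds hot(x).
hot(x) first appears in round 4.

4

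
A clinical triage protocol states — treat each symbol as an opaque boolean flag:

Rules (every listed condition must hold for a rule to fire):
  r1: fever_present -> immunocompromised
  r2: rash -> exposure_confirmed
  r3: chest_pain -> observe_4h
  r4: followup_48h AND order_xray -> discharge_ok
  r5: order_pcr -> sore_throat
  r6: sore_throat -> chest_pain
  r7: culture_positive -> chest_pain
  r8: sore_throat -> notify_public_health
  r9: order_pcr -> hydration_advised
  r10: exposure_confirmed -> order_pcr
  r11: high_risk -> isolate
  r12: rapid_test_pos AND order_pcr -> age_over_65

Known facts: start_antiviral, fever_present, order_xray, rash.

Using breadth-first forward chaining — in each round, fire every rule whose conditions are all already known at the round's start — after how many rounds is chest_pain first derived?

Round 1: r1 [fever_present -> immunocompromised]; r2 [rash -> exposure_confirmed]. New: immunocompromised, exposure_confirmed.
Round 2: r10 [exposure_confirmed -> order_pcr]. New: order_pcr.
Round 3: r5 [order_pcr -> sore_throat]; r9 [order_pcr -> hydration_advised]. New: sore_throat, hydration_advised.
Round 4: r6 [sore_throat -> chest_pain]; r8 [sore_throat -> notify_public_health]. New: chest_pain, notify_public_health.
chest_pain first appears in round 4.

4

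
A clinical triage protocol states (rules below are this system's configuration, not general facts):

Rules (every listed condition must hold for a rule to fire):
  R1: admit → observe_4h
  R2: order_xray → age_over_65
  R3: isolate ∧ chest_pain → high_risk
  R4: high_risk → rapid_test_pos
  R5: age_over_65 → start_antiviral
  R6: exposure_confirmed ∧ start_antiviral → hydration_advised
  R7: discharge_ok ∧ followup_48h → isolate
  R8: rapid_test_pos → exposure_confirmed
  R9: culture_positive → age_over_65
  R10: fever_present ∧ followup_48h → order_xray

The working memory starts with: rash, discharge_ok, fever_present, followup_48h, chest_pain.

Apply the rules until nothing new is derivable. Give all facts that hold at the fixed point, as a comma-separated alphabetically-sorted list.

age_over_65, chest_pain, discharge_ok, exposure_confirmed, fever_present, followup_48h, high_risk, hydration_advised, isolate, order_xray, rapid_test_pos, rash, start_antiviral

Round 1 fires R7, R10, giving isolate, order_xray.
Round 2 fires R2, R3, giving age_over_65, high_risk.
Round 3 fires R4, R5, giving rapid_test_pos, start_antiviral.
Round 4 fires R8, giving exposure_confirmed.
Round 5 fires R6, giving hydration_advised.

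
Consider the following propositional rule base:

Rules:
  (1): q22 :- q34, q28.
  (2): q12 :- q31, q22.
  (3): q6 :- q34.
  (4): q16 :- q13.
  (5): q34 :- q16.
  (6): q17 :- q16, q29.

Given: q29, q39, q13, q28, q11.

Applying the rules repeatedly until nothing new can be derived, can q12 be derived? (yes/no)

Round 1: (4) [q16 :- q13.]. Adds q16.
Round 2: (5) [q34 :- q16.]; (6) [q17 :- q16, q29.]. Adds q34, q17.
Round 3: (1) [q22 :- q34, q28.]; (3) [q6 :- q34.]. Adds q22, q6.
Fixed point reached. q12 is concluded only by (2); (2) needs q31 (never derived).

no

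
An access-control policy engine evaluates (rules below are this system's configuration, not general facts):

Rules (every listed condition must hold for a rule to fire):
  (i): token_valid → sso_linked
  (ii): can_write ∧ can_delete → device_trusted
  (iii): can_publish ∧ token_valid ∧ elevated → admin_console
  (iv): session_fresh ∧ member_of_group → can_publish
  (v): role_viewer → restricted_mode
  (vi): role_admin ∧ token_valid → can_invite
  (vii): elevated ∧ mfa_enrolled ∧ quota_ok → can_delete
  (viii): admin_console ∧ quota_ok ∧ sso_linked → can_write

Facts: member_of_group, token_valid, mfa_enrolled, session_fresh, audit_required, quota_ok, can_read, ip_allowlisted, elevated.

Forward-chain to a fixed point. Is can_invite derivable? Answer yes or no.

Round 1 fires (i), (iv), (vii), giving sso_linked, can_publish, can_delete.
Round 2 fires (iii), giving admin_console.
Round 3 fires (viii), giving can_write.
Round 4 fires (ii), giving device_trusted.
Fixed point reached. can_invite is concluded only by (vi); (vi) needs role_admin (never derived).

no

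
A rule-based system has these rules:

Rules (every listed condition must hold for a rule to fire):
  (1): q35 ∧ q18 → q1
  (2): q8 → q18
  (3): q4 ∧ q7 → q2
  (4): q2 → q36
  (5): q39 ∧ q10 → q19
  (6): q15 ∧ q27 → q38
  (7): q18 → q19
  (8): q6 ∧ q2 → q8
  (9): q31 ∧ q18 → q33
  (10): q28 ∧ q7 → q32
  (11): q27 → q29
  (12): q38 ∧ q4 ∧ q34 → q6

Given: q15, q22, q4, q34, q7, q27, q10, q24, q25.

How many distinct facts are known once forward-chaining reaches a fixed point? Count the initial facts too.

17

Round 1 fires (3), (6), (11), giving q2, q38, q29.
Round 2 fires (4), (12), giving q36, q6.
Round 3 fires (8), giving q8.
Round 4 fires (2), giving q18.
Round 5 fires (7), giving q19.
Closure: {q10, q15, q18, q19, q2, q22, q24, q25, q27, q29, q34, q36, q38, q4, q6, q7, q8} — 17 facts.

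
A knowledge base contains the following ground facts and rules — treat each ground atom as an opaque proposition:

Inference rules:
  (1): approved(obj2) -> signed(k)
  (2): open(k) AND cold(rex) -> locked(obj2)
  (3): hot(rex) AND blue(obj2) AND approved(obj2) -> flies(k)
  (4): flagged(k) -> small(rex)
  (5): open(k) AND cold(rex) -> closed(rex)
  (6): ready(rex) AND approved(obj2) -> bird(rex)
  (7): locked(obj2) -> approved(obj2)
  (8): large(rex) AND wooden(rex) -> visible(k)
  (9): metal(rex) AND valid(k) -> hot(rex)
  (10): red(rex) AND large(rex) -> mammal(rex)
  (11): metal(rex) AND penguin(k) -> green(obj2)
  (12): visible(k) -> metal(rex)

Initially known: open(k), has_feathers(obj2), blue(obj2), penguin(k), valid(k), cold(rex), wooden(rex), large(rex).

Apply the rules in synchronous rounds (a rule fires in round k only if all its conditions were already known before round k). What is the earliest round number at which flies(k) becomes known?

Round 1: (2) [open(k) AND cold(rex) -> locked(obj2)]; (5) [open(k) AND cold(rex) -> closed(rex)]; (8) [large(rex) AND wooden(rex) -> visible(k)]. New: locked(obj2), closed(rex), visible(k).
Round 2: (7) [locked(obj2) -> approved(obj2)]; (12) [visible(k) -> metal(rex)]. New: approved(obj2), metal(rex).
Round 3: (1) [approved(obj2) -> signed(k)]; (9) [metal(rex) AND valid(k) -> hot(rex)]; (11) [metal(rex) AND penguin(k) -> green(obj2)]. New: signed(k), hot(rex), green(obj2).
Round 4: (3) [hot(rex) AND blue(obj2) AND approved(obj2) -> flies(k)]. New: flies(k).
flies(k) first appears in round 4.

4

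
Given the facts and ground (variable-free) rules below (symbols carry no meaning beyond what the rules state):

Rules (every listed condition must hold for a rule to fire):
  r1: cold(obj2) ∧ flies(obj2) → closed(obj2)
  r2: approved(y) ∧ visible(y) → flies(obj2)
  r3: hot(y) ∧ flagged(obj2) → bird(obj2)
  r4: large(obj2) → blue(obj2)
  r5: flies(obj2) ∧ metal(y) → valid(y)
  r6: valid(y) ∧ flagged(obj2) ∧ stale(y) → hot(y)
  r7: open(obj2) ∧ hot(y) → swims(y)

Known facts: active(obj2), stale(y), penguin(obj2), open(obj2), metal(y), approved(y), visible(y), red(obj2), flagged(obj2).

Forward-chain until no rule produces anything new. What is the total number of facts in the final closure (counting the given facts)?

14

[1] r2 [approved(y) ∧ visible(y) → flies(obj2)]. ⇒ new: flies(obj2).
[2] r5 [flies(obj2) ∧ metal(y) → valid(y)]. ⇒ new: valid(y).
[3] r6 [valid(y) ∧ flagged(obj2) ∧ stale(y) → hot(y)]. ⇒ new: hot(y).
[4] r3 [hot(y) ∧ flagged(obj2) → bird(obj2)]; r7 [open(obj2) ∧ hot(y) → swims(y)]. ⇒ new: bird(obj2), swims(y).
Closure: {active(obj2), approved(y), bird(obj2), flagged(obj2), flies(obj2), hot(y), metal(y), open(obj2), penguin(obj2), red(obj2), stale(y), swims(y), valid(y), visible(y)} — 14 facts.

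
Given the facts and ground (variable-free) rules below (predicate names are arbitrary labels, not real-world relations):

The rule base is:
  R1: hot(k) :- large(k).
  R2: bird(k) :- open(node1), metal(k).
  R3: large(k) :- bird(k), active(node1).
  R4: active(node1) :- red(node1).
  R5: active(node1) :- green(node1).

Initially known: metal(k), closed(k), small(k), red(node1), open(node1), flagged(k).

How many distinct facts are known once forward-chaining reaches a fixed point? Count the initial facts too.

Round 1 — R2, R4, derive bird(k), active(node1).
Round 2 — R3, derive large(k).
Round 3 — R1, derive hot(k).
Closure: {active(node1), bird(k), closed(k), flagged(k), hot(k), large(k), metal(k), open(node1), red(node1), small(k)} — 10 facts.

10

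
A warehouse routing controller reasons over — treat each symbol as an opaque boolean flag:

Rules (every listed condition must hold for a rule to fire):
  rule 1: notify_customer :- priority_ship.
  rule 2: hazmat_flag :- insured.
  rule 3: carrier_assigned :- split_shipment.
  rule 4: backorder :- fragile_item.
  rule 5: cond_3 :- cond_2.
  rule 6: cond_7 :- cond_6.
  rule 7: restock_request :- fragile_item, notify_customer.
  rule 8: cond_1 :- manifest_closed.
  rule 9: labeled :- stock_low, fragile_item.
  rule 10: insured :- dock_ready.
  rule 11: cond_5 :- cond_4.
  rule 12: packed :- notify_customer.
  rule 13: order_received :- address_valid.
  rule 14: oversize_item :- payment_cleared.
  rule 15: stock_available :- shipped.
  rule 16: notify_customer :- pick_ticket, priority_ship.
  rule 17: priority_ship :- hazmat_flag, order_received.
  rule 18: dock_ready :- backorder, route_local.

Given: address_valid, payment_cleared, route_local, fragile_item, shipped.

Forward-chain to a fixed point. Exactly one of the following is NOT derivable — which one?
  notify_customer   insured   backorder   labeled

Round 1 fires rule 4, rule 13, rule 14, rule 15, giving backorder, order_received, oversize_item, stock_available.
Round 2 fires rule 18, giving dock_ready.
Round 3 fires rule 10, giving insured.
Round 4 fires rule 2, giving hazmat_flag.
Round 5 fires rule 17, giving priority_ship.
Round 6 fires rule 1, giving notify_customer.
Round 7 fires rule 7, rule 12, giving restock_request, packed.
Derived: backorder (round 1), notify_customer (round 6), insured (round 3). labeled never appears in any round.

labeled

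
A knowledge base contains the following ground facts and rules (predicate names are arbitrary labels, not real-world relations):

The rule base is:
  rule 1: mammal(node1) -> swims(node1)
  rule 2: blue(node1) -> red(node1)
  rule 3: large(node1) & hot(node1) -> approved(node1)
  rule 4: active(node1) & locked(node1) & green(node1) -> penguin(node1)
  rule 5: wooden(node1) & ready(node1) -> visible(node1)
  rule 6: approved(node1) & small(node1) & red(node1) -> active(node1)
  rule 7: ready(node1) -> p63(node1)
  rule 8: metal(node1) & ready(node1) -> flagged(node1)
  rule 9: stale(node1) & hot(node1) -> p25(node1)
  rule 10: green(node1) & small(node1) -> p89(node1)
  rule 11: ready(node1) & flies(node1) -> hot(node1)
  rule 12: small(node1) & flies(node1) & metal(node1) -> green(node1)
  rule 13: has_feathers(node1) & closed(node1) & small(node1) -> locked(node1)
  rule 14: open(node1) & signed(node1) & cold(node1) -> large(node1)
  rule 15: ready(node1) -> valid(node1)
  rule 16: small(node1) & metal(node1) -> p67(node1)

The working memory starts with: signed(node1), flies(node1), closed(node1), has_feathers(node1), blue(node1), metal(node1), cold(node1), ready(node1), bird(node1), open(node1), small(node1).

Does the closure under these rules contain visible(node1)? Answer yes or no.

no

Round 1: rule 2 [blue(node1) -> red(node1)]; rule 7 [ready(node1) -> p63(node1)]; rule 8 [metal(node1) & ready(node1) -> flagged(node1)]; rule 11 [ready(node1) & flies(node1) -> hot(node1)]; rule 12 [small(node1) & flies(node1) & metal(node1) -> green(node1)]; rule 13 [has_feathers(node1) & closed(node1) & small(node1) -> locked(node1)]; rule 14 [open(node1) & signed(node1) & cold(node1) -> large(node1)]; rule 15 [ready(node1) -> valid(node1)]; rule 16 [small(node1) & metal(node1) -> p67(node1)]. New: red(node1), p63(node1), flagged(node1), hot(node1), green(node1), locked(node1), large(node1), valid(node1), p67(node1).
Round 2: rule 3 [large(node1) & hot(node1) -> approved(node1)]; rule 10 [green(node1) & small(node1) -> p89(node1)]. New: approved(node1), p89(node1).
Round 3: rule 6 [approved(node1) & small(node1) & red(node1) -> active(node1)]. New: active(node1).
Round 4: rule 4 [active(node1) & locked(node1) & green(node1) -> penguin(node1)]. New: penguin(node1).
Fixed point reached. visible(node1) is concluded only by rule 5; rule 5 needs wooden(node1) (never derived).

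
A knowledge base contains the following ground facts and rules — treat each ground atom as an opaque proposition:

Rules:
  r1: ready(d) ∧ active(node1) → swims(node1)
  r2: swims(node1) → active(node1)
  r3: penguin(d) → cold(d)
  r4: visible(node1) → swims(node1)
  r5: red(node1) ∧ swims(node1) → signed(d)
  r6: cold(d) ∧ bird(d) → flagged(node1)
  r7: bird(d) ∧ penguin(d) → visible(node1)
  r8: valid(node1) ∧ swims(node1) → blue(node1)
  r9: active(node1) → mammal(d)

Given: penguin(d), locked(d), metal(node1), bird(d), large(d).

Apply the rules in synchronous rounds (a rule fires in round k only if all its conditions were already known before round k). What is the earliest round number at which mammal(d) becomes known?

4

Round 1: r3 [penguin(d) → cold(d)]; r7 [bird(d) ∧ penguin(d) → visible(node1)]. Adds cold(d), visible(node1).
Round 2: r4 [visible(node1) → swims(node1)]; r6 [cold(d) ∧ bird(d) → flagged(node1)]. Adds swims(node1), flagged(node1).
Round 3: r2 [swims(node1) → active(node1)]. Adds active(node1).
Round 4: r9 [active(node1) → mammal(d)]. Adds mammal(d).
mammal(d) first appears in round 4.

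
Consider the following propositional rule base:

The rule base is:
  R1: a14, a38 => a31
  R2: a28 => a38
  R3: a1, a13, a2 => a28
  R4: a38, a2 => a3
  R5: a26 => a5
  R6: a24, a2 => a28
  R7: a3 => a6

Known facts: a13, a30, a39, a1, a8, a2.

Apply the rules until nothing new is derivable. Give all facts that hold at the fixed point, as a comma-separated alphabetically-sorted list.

[1] R3 [a1, a13, a2 => a28]. ⇒ new: a28.
[2] R2 [a28 => a38]. ⇒ new: a38.
[3] R4 [a38, a2 => a3]. ⇒ new: a3.
[4] R7 [a3 => a6]. ⇒ new: a6.

a1, a13, a2, a28, a3, a30, a38, a39, a6, a8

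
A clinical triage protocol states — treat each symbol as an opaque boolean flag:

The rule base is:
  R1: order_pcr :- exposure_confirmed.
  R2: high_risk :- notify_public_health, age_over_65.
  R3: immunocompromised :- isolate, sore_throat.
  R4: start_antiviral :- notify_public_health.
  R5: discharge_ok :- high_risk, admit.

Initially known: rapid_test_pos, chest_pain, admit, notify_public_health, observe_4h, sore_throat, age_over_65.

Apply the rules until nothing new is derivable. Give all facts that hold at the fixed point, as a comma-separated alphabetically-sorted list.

admit, age_over_65, chest_pain, discharge_ok, high_risk, notify_public_health, observe_4h, rapid_test_pos, sore_throat, start_antiviral

[1] R2 [high_risk :- notify_public_health, age_over_65.]; R4 [start_antiviral :- notify_public_health.]. ⇒ new: high_risk, start_antiviral.
[2] R5 [discharge_ok :- high_risk, admit.]. ⇒ new: discharge_ok.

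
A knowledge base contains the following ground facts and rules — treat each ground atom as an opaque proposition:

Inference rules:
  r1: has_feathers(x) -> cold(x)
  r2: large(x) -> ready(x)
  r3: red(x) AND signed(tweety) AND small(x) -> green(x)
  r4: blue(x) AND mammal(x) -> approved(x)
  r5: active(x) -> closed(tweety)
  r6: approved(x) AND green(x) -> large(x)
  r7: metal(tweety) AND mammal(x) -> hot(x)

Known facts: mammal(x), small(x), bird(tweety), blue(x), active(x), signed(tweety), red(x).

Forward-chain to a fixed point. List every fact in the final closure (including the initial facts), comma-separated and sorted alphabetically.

active(x), approved(x), bird(tweety), blue(x), closed(tweety), green(x), large(x), mammal(x), ready(x), red(x), signed(tweety), small(x)

Round 1: r3 [red(x) AND signed(tweety) AND small(x) -> green(x)]; r4 [blue(x) AND mammal(x) -> approved(x)]; r5 [active(x) -> closed(tweety)]. Adds green(x), approved(x), closed(tweety).
Round 2: r6 [approved(x) AND green(x) -> large(x)]. Adds large(x).
Round 3: r2 [large(x) -> ready(x)]. Adds ready(x).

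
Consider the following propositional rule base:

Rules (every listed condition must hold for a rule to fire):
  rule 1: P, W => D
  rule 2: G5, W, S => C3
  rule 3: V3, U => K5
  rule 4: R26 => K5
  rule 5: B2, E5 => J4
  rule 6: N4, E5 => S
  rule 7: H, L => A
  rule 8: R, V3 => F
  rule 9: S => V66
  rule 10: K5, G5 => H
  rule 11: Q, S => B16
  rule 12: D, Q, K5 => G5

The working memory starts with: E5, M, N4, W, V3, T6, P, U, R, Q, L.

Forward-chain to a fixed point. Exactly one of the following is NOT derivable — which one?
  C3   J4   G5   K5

Round 1 fires rule 1, rule 3, rule 6, rule 8, giving D, K5, S, F.
Round 2 fires rule 9, rule 11, rule 12, giving V66, B16, G5.
Round 3 fires rule 2, rule 10, giving C3, H.
Round 4 fires rule 7, giving A.
Derived: C3 (round 3), G5 (round 2), K5 (round 1). J4 never appears in any round.

J4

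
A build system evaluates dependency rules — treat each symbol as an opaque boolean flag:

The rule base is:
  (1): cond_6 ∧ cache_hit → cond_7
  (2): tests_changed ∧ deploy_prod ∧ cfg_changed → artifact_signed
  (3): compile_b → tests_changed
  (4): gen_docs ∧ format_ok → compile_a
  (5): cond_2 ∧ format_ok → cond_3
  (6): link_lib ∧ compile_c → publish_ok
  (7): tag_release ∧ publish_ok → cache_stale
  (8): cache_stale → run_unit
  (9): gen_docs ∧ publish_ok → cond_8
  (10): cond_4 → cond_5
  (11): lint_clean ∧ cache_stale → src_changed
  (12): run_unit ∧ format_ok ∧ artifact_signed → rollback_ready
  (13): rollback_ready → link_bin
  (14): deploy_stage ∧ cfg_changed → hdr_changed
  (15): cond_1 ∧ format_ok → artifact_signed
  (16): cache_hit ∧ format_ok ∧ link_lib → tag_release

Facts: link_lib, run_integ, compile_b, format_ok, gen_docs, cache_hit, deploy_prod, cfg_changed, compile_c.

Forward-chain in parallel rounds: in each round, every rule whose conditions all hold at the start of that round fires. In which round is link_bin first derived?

5

Round 1 fires (3), (4), (6), (16), giving tests_changed, compile_a, publish_ok, tag_release.
Round 2 fires (2), (7), (9), giving artifact_signed, cache_stale, cond_8.
Round 3 fires (8), giving run_unit.
Round 4 fires (12), giving rollback_ready.
Round 5 fires (13), giving link_bin.
link_bin first appears in round 5.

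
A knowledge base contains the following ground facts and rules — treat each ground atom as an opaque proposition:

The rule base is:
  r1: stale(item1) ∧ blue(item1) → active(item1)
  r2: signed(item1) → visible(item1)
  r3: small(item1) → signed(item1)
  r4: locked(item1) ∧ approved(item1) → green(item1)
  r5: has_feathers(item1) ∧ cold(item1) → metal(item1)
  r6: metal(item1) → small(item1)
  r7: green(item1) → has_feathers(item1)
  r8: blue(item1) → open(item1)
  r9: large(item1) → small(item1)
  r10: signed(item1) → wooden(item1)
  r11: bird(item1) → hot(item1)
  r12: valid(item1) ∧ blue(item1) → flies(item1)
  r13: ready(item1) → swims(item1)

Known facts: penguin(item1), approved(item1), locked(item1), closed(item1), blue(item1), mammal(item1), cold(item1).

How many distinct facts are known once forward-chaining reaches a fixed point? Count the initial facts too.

15

Round 1: r4 [locked(item1) ∧ approved(item1) → green(item1)]; r8 [blue(item1) → open(item1)]. New: green(item1), open(item1).
Round 2: r7 [green(item1) → has_feathers(item1)]. New: has_feathers(item1).
Round 3: r5 [has_feathers(item1) ∧ cold(item1) → metal(item1)]. New: metal(item1).
Round 4: r6 [metal(item1) → small(item1)]. New: small(item1).
Round 5: r3 [small(item1) → signed(item1)]. New: signed(item1).
Round 6: r2 [signed(item1) → visible(item1)]; r10 [signed(item1) → wooden(item1)]. New: visible(item1), wooden(item1).
Closure: {approved(item1), blue(item1), closed(item1), cold(item1), green(item1), has_feathers(item1), locked(item1), mammal(item1), metal(item1), open(item1), penguin(item1), signed(item1), small(item1), visible(item1), wooden(item1)} — 15 facts.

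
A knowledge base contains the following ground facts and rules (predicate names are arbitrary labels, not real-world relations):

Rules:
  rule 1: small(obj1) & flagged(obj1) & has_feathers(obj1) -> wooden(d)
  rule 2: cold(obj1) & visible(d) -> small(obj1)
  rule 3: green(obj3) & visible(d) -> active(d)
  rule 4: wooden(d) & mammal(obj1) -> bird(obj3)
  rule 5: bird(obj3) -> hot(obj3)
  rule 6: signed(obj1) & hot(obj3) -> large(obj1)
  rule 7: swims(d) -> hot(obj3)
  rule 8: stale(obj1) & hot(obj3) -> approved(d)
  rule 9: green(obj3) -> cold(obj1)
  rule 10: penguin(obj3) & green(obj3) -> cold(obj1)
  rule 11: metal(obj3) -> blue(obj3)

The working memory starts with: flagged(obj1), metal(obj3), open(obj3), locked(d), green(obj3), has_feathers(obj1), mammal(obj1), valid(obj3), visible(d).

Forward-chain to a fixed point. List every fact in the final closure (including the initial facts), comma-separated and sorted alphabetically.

Round 1: rule 3 [green(obj3) & visible(d) -> active(d)]; rule 9 [green(obj3) -> cold(obj1)]; rule 11 [metal(obj3) -> blue(obj3)]. New: active(d), cold(obj1), blue(obj3).
Round 2: rule 2 [cold(obj1) & visible(d) -> small(obj1)]. New: small(obj1).
Round 3: rule 1 [small(obj1) & flagged(obj1) & has_feathers(obj1) -> wooden(d)]. New: wooden(d).
Round 4: rule 4 [wooden(d) & mammal(obj1) -> bird(obj3)]. New: bird(obj3).
Round 5: rule 5 [bird(obj3) -> hot(obj3)]. New: hot(obj3).

active(d), bird(obj3), blue(obj3), cold(obj1), flagged(obj1), green(obj3), has_feathers(obj1), hot(obj3), locked(d), mammal(obj1), metal(obj3), open(obj3), small(obj1), valid(obj3), visible(d), wooden(d)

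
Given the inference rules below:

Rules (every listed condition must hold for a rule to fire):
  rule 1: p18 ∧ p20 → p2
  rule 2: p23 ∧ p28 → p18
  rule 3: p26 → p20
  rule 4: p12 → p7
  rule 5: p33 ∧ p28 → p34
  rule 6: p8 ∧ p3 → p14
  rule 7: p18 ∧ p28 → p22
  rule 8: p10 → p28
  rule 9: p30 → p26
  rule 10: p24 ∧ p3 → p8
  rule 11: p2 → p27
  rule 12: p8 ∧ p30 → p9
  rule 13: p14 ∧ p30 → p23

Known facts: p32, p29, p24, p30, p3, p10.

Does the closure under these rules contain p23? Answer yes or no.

Round 1: rule 8 [p10 → p28]; rule 9 [p30 → p26]; rule 10 [p24 ∧ p3 → p8]. New: p28, p26, p8.
Round 2: rule 3 [p26 → p20]; rule 6 [p8 ∧ p3 → p14]; rule 12 [p8 ∧ p30 → p9]. New: p20, p14, p9.
Round 3: rule 13 [p14 ∧ p30 → p23]. New: p23.
Round 4: rule 2 [p23 ∧ p28 → p18]. New: p18.
Round 5: rule 1 [p18 ∧ p20 → p2]; rule 7 [p18 ∧ p28 → p22]. New: p2, p22.
Round 6: rule 11 [p2 → p27]. New: p27.
p23 appears in round 3, so it is derivable.

yes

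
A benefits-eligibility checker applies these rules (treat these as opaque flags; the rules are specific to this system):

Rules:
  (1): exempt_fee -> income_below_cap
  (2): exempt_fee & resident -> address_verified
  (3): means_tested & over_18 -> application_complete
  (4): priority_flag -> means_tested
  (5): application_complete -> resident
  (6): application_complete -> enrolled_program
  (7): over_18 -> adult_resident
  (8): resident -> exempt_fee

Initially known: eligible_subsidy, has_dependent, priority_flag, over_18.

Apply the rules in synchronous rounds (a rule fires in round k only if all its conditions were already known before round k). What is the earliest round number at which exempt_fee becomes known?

4

Round 1 fires (4), (7), giving means_tested, adult_resident.
Round 2 fires (3), giving application_complete.
Round 3 fires (5), (6), giving resident, enrolled_program.
Round 4 fires (8), giving exempt_fee.
exempt_fee first appears in round 4.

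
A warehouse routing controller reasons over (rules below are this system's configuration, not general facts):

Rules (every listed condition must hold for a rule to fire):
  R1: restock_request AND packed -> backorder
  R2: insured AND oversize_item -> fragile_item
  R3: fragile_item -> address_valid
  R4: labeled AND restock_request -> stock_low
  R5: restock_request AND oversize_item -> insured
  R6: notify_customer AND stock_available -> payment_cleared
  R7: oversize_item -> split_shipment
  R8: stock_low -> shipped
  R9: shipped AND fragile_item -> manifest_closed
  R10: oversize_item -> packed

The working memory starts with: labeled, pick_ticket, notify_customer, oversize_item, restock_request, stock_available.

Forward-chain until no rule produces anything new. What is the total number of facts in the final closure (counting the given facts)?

16

[1] R4 [labeled AND restock_request -> stock_low]; R5 [restock_request AND oversize_item -> insured]; R6 [notify_customer AND stock_available -> payment_cleared]; R7 [oversize_item -> split_shipment]; R10 [oversize_item -> packed]. ⇒ new: stock_low, insured, payment_cleared, split_shipment, packed.
[2] R1 [restock_request AND packed -> backorder]; R2 [insured AND oversize_item -> fragile_item]; R8 [stock_low -> shipped]. ⇒ new: backorder, fragile_item, shipped.
[3] R3 [fragile_item -> address_valid]; R9 [shipped AND fragile_item -> manifest_closed]. ⇒ new: address_valid, manifest_closed.
Closure: {address_valid, backorder, fragile_item, insured, labeled, manifest_closed, notify_customer, oversize_item, packed, payment_cleared, pick_ticket, restock_request, shipped, split_shipment, stock_available, stock_low} — 16 facts.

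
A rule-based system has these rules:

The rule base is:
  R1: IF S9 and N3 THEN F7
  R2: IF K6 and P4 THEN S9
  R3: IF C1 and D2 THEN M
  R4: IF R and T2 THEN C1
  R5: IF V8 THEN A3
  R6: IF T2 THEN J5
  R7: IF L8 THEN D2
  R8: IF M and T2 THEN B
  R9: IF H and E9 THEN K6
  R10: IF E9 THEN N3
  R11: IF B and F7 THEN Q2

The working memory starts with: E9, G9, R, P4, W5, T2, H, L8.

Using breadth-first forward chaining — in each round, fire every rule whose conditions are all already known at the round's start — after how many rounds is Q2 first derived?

Round 1: R4 [IF R and T2 THEN C1]; R6 [IF T2 THEN J5]; R7 [IF L8 THEN D2]; R9 [IF H and E9 THEN K6]; R10 [IF E9 THEN N3]. New: C1, J5, D2, K6, N3.
Round 2: R2 [IF K6 and P4 THEN S9]; R3 [IF C1 and D2 THEN M]. New: S9, M.
Round 3: R1 [IF S9 and N3 THEN F7]; R8 [IF M and T2 THEN B]. New: F7, B.
Round 4: R11 [IF B and F7 THEN Q2]. New: Q2.
Q2 first appears in round 4.

4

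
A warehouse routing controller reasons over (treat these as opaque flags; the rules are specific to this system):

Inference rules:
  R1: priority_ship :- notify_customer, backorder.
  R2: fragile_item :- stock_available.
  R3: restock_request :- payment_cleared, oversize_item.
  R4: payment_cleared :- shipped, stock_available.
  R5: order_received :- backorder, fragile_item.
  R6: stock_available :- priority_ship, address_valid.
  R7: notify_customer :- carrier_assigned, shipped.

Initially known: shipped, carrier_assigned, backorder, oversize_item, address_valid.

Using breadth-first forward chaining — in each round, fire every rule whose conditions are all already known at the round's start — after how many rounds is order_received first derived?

[1] R7 [notify_customer :- carrier_assigned, shipped.]. ⇒ new: notify_customer.
[2] R1 [priority_ship :- notify_customer, backorder.]. ⇒ new: priority_ship.
[3] R6 [stock_available :- priority_ship, address_valid.]. ⇒ new: stock_available.
[4] R2 [fragile_item :- stock_available.]; R4 [payment_cleared :- shipped, stock_available.]. ⇒ new: fragile_item, payment_cleared.
[5] R3 [restock_request :- payment_cleared, oversize_item.]; R5 [order_received :- backorder, fragile_item.]. ⇒ new: restock_request, order_received.
order_received first appears in round 5.

5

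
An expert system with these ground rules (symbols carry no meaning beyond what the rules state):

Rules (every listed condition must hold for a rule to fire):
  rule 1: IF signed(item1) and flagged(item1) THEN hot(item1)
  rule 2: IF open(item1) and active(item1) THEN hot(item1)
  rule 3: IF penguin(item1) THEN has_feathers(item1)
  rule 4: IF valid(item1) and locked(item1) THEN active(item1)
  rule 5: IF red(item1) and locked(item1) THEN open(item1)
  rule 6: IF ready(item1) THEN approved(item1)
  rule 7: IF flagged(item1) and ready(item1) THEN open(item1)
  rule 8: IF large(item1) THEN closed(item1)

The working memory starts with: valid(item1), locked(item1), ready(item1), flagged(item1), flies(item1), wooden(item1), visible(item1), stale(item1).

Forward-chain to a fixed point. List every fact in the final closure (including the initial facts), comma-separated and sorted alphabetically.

Round 1 fires rule 4, rule 6, rule 7, giving active(item1), approved(item1), open(item1).
Round 2 fires rule 2, giving hot(item1).

active(item1), approved(item1), flagged(item1), flies(item1), hot(item1), locked(item1), open(item1), ready(item1), stale(item1), valid(item1), visible(item1), wooden(item1)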